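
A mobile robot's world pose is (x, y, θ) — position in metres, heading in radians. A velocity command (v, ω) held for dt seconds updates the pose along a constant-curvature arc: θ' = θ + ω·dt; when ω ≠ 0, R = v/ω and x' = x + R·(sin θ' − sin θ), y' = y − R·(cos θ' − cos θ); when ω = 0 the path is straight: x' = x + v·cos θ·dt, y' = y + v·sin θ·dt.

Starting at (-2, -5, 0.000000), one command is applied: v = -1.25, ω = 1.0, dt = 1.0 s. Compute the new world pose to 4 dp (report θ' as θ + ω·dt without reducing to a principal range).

θ' = 0.0000 + 1.0·1.0 = 1.0000
R = v/ω = -1.25/1.0 = -1.2500
x' = -2 + -1.2500·(sin 1.0000 − sin 0.0000) = -3.0518
y' = -5 − -1.2500·(cos 1.0000 − cos 0.0000) = -5.5746

(-3.0518, -5.5746, 1.0000)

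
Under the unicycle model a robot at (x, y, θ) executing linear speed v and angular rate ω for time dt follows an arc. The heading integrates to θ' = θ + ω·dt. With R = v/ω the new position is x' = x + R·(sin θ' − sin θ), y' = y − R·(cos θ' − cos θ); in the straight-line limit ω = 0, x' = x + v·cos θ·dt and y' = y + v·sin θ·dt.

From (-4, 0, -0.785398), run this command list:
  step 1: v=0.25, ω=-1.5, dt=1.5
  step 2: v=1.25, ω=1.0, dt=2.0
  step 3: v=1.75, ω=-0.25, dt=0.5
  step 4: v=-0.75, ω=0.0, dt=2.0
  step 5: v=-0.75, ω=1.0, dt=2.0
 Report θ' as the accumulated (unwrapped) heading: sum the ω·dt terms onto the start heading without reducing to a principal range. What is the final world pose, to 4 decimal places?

(-6.4890, -1.3657, 0.8396)

step 1: θ'=-3.0354 (R=-0.1667) → pose (-4.1002, -0.2836, -3.0354)
step 2: θ'=-1.0354 (R=1.2500) → pose (-5.0428, -2.1643, -1.0354)
step 3: θ'=-1.1604 (R=-7.0000) → pose (-4.6445, -2.9427, -1.1604)
step 4: θ'=-1.1604 (straight) → pose (-5.2430, -1.5673, -1.1604)
step 5: θ'=0.8396 (R=-0.7500) → pose (-6.4890, -1.3657, 0.8396)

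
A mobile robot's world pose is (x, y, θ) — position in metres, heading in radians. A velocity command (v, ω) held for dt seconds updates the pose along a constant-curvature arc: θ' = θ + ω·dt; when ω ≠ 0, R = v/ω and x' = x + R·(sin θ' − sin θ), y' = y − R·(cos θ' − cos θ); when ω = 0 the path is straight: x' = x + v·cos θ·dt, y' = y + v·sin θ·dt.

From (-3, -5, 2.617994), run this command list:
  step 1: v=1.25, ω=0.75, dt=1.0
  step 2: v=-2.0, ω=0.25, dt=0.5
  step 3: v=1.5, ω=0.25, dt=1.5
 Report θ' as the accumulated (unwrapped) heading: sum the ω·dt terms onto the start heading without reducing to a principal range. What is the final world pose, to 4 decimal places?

(-5.1693, -5.6825, 3.8680)

step 1: θ'=3.3680 (R=1.6667) → pose (-4.2075, -4.8192, 3.3680)
step 2: θ'=3.4930 (R=-8.0000) → pose (-3.2495, -4.5345, 3.4930)
step 3: θ'=3.8680 (R=6.0000) → pose (-5.1693, -5.6825, 3.8680)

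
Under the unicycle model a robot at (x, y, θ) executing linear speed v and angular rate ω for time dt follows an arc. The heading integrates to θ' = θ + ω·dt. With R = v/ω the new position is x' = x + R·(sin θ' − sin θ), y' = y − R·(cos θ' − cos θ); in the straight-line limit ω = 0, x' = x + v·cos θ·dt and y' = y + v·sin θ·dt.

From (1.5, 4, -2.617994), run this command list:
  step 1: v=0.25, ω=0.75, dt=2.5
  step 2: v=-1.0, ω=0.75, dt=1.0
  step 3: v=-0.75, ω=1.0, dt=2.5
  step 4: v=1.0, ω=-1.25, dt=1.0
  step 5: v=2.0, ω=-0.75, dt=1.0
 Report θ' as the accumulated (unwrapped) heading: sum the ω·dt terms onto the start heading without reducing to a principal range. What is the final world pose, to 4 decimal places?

step 1: θ'=-0.7430 (R=0.3333) → pose (1.4412, 3.4658, -0.7430)
step 2: θ'=0.0070 (R=-1.3333) → pose (0.5298, 3.8172, 0.0070)
step 3: θ'=2.5070 (R=-0.7500) → pose (0.0905, 2.4632, 2.5070)
step 4: θ'=1.2570 (R=-0.8000) → pose (-0.1962, 3.3544, 1.2570)
step 5: θ'=0.5070 (R=-2.6667) → pose (1.0454, 4.8625, 0.5070)

(1.0454, 4.8625, 0.5070)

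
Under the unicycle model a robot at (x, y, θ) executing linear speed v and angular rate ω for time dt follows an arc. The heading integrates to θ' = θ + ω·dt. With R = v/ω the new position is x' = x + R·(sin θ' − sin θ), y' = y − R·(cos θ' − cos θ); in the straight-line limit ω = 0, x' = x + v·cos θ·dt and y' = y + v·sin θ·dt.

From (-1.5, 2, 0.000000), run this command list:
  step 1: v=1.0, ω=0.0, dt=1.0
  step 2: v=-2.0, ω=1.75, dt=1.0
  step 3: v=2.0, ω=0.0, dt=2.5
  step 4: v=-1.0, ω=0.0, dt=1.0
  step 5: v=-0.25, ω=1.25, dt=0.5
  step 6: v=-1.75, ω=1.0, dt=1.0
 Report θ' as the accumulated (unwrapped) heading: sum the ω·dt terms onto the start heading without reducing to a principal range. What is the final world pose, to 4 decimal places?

step 1: θ'=0.0000 (straight) → pose (-0.5000, 2.0000, 0.0000)
step 2: θ'=1.7500 (R=-1.1429) → pose (-1.6246, 0.6534, 1.7500)
step 3: θ'=1.7500 (straight) → pose (-2.5158, 5.5734, 1.7500)
step 4: θ'=1.7500 (straight) → pose (-2.3375, 4.5894, 1.7500)
step 5: θ'=2.3750 (R=-0.2000) → pose (-2.2795, 4.4810, 2.3750)
step 6: θ'=3.3750 (R=-1.7500) → pose (-0.6608, 4.0389, 3.3750)

(-0.6608, 4.0389, 3.3750)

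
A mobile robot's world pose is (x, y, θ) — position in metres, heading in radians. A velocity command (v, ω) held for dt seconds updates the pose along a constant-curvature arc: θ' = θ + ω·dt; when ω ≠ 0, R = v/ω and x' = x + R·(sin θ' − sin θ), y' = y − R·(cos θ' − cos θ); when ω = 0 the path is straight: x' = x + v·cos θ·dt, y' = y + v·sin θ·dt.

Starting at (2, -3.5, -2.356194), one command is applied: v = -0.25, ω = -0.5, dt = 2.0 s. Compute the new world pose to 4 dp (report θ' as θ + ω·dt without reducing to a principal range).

θ' = -2.3562 + -0.5·2.0 = -3.3562
R = v/ω = -0.25/-0.5 = 0.5000
x' = 2 + 0.5000·(sin -3.3562 − sin -2.3562) = 2.4600
y' = -3.5 − 0.5000·(cos -3.3562 − cos -2.3562) = -3.3650

(2.4600, -3.3650, -3.3562)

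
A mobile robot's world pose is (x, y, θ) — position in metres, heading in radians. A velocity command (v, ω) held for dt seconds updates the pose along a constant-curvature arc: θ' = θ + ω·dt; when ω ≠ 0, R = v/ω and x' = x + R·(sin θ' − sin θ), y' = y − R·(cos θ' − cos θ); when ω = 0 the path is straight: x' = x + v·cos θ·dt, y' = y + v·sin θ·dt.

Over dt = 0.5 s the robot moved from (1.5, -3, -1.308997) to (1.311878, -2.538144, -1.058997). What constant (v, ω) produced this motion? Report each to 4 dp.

v = -1.0000, ω = 0.5000

Δθ = -1.058997 − -1.308997 = 0.250000
ω = Δθ/dt = 0.250000/0.5 = 0.5000
R = −Δy/(cos θ' − cos θ) = -2.0000
v = R·ω = -2.0000·0.5000 = -1.0000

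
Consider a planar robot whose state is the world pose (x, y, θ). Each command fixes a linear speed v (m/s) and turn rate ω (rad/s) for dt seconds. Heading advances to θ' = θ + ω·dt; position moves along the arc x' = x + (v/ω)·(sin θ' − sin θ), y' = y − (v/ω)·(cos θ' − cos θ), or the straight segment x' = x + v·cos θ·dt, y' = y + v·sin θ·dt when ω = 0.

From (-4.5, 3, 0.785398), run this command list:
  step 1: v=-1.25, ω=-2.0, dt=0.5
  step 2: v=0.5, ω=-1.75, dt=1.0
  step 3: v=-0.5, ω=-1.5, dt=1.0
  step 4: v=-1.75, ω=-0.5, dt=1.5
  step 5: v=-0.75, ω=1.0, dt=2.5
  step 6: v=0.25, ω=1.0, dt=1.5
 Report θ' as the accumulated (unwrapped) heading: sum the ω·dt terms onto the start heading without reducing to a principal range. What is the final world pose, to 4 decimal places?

(-0.8987, 0.9534, -0.2146)

step 1: θ'=-0.2146 (R=0.6250) → pose (-5.0750, 2.8313, -0.2146)
step 2: θ'=-1.9646 (R=-0.2857) → pose (-4.8720, 2.4425, -1.9646)
step 3: θ'=-3.4646 (R=0.3333) → pose (-4.4584, 2.6307, -3.4646)
step 4: θ'=-4.2146 (R=3.5000) → pose (-2.4941, 0.9829, -4.2146)
step 5: θ'=-1.7146 (R=-0.7500) → pose (-1.0929, 1.2335, -1.7146)
step 6: θ'=-0.2146 (R=0.2500) → pose (-0.8987, 0.9534, -0.2146)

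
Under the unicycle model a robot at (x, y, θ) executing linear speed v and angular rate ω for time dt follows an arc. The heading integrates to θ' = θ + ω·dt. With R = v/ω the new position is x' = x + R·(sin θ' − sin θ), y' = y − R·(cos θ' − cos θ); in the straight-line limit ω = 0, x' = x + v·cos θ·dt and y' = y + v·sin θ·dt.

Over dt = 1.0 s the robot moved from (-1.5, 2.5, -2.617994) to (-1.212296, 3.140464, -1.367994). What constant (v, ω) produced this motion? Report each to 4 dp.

Δθ = -1.367994 − -2.617994 = 1.250000
ω = Δθ/dt = 1.250000/1.0 = 1.2500
R = −Δy/(cos θ' − cos θ) = -0.6000
v = R·ω = -0.6000·1.2500 = -0.7500

v = -0.7500, ω = 1.2500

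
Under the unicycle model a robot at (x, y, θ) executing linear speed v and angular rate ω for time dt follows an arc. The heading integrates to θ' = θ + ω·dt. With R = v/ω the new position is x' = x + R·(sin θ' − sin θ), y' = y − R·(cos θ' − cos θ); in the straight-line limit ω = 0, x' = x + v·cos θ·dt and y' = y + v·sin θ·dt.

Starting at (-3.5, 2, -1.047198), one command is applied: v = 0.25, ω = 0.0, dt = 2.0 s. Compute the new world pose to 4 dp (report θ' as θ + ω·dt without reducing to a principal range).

(-3.2500, 1.5670, -1.0472)

θ' = -1.0472 + 0.0·2.0 = -1.0472
ω = 0 → straight: x' = -3.5 + 0.25·cos(-1.0472)·2.0 = -3.2500
y' = 2 + 0.25·sin(-1.0472)·2.0 = 1.5670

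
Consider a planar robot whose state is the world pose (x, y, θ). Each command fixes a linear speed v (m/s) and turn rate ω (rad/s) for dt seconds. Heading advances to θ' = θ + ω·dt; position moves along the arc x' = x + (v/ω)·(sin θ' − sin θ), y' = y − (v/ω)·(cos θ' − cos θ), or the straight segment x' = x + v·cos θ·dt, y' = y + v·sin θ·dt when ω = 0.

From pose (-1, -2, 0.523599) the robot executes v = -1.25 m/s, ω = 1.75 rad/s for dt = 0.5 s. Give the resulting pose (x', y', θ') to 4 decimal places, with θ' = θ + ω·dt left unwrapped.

θ' = 0.5236 + 1.75·0.5 = 1.3986
R = v/ω = -1.25/1.75 = -0.7143
x' = -1 + -0.7143·(sin 1.3986 − sin 0.5236) = -1.3466
y' = -2 − -0.7143·(cos 1.3986 − cos 0.5236) = -2.4962

(-1.3466, -2.4962, 1.3986)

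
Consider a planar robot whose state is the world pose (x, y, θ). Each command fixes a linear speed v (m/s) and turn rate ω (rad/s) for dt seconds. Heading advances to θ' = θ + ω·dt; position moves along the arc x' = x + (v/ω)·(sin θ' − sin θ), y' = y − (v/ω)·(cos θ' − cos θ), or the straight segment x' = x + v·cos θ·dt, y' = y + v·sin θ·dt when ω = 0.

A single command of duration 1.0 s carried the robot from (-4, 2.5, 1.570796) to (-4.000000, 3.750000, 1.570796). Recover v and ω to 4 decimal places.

v = 1.2500, ω = 0.0000

Δθ = 1.570796 − 1.570796 = 0.000000
ω = Δθ/dt = 0.000000/1.0 = 0.0000
ω = 0 → v = (Δx·cos θ + Δy·sin θ)/dt = 1.2500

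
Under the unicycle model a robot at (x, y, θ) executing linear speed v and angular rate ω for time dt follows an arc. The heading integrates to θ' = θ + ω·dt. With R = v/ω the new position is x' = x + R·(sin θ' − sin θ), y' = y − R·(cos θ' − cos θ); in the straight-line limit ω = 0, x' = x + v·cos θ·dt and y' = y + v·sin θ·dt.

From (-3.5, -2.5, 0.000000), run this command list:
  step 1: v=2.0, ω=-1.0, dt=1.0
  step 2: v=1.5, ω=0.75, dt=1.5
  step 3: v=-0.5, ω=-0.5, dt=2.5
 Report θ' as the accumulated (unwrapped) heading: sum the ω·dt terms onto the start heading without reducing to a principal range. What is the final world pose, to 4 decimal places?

step 1: θ'=-1.0000 (R=-2.0000) → pose (-1.8171, -3.4194, -1.0000)
step 2: θ'=0.1250 (R=2.0000) → pose (0.1152, -4.3232, 0.1250)
step 3: θ'=-1.1250 (R=1.0000) → pose (-0.9117, -3.7622, -1.1250)

(-0.9117, -3.7622, -1.1250)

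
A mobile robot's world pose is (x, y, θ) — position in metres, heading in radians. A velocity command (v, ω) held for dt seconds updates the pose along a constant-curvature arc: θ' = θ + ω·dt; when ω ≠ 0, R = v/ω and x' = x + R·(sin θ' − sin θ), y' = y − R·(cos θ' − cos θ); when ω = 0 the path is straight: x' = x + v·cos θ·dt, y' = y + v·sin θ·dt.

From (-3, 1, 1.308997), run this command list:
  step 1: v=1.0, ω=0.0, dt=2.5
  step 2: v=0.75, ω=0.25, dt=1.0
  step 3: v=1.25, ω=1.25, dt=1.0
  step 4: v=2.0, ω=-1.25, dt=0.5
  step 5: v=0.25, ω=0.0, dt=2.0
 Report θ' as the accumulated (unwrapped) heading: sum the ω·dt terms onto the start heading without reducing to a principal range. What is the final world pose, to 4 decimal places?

step 1: θ'=1.3090 (straight) → pose (-2.3530, 3.4148, 1.3090)
step 2: θ'=1.5590 (R=3.0000) → pose (-2.2509, 4.1559, 1.5590)
step 3: θ'=2.8090 (R=1.0000) → pose (-2.9244, 5.1129, 2.8090)
step 4: θ'=2.1840 (R=-1.6000) → pose (-3.7105, 5.7044, 2.1840)
step 5: θ'=2.1840 (straight) → pose (-3.9982, 6.1133, 2.1840)

(-3.9982, 6.1133, 2.1840)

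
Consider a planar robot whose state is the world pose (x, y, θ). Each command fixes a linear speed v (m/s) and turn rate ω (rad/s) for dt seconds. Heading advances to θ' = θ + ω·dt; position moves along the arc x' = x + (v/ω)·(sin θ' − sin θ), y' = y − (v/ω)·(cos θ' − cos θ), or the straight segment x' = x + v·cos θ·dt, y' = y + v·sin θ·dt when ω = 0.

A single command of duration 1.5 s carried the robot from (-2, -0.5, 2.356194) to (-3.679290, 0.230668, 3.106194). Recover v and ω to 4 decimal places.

v = 1.2500, ω = 0.5000

Δθ = 3.106194 − 2.356194 = 0.750000
ω = Δθ/dt = 0.750000/1.5 = 0.5000
R = Δx/(sin θ' − sin θ) = 2.5000
v = R·ω = 2.5000·0.5000 = 1.2500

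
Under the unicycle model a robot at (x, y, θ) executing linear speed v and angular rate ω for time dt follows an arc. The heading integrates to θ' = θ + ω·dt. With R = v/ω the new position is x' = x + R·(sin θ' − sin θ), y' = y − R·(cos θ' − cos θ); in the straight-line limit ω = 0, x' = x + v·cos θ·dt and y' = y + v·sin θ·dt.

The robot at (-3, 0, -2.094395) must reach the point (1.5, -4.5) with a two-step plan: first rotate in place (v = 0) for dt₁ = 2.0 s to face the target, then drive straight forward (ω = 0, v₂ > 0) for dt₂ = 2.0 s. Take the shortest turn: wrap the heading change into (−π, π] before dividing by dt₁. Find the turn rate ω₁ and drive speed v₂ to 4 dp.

ω₁ = 0.6545, v₂ = 3.1820

heading to target = atan2(-4.5−0, 1.5−-3) = -0.7854
Δθ = wrap(-0.7854 − -2.0944) = 1.3090; ω₁ = Δθ/dt₁ = 0.6545
distance = √((1.5−-3)² + (-4.5−0)²) = 6.3640; v₂ = distance/dt₂ = 3.1820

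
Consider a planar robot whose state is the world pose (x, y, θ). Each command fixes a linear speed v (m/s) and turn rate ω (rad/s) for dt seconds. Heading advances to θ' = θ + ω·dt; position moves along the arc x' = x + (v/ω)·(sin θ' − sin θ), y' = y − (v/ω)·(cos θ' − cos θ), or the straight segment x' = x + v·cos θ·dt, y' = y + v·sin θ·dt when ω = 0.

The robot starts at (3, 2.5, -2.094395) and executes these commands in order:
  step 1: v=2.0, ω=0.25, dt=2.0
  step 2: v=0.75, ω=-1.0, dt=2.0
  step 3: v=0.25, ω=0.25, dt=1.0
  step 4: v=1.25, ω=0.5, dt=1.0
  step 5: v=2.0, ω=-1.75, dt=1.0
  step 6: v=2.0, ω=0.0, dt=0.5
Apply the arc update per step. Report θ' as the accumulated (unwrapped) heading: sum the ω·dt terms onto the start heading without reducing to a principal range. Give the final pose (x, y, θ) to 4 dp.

(-2.2065, 0.0052, -4.5944)

step 1: θ'=-1.5944 (R=8.0000) → pose (1.9304, -1.3112, -1.5944)
step 2: θ'=-3.5944 (R=-0.7500) → pose (0.8525, -1.9679, -3.5944)
step 3: θ'=-3.3444 (R=1.0000) → pose (0.6165, -1.8877, -3.3444)
step 4: θ'=-2.8444 (R=2.5000) → pose (-0.6192, -1.9460, -2.8444)
step 5: θ'=-4.5944 (R=-1.1429) → pose (-2.0888, -0.9878, -4.5944)
step 6: θ'=-4.5944 (straight) → pose (-2.2065, 0.0052, -4.5944)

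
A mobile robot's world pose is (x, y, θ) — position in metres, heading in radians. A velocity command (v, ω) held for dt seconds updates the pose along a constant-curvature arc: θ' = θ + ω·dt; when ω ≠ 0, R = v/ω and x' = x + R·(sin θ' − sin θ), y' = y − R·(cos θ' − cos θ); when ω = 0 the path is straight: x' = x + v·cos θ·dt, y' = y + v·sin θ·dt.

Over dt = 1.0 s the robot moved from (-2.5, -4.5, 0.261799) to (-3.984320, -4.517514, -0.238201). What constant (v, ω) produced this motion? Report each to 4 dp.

v = -1.5000, ω = -0.5000

Δθ = -0.238201 − 0.261799 = -0.500000
ω = Δθ/dt = -0.500000/1.0 = -0.5000
R = Δx/(sin θ' − sin θ) = 3.0000
v = R·ω = 3.0000·-0.5000 = -1.5000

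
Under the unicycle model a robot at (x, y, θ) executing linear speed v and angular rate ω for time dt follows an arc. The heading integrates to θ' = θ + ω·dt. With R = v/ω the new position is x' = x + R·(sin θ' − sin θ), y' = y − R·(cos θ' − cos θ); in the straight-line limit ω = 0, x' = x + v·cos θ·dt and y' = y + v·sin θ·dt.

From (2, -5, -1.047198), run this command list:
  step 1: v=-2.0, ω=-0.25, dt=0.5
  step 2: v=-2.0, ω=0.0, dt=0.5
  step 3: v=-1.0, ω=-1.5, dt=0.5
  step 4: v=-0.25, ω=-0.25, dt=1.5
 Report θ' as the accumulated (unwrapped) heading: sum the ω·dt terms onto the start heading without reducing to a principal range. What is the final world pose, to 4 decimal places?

step 1: θ'=-1.1722 (R=8.0000) → pose (1.5554, -4.1050, -1.1722)
step 2: θ'=-1.1722 (straight) → pose (1.1672, -3.1834, -1.1722)
step 3: θ'=-1.9222 (R=0.6667) → pose (1.1557, -2.6952, -1.9222)
step 4: θ'=-2.2972 (R=1.0000) → pose (1.3470, -2.3752, -2.2972)

(1.3470, -2.3752, -2.2972)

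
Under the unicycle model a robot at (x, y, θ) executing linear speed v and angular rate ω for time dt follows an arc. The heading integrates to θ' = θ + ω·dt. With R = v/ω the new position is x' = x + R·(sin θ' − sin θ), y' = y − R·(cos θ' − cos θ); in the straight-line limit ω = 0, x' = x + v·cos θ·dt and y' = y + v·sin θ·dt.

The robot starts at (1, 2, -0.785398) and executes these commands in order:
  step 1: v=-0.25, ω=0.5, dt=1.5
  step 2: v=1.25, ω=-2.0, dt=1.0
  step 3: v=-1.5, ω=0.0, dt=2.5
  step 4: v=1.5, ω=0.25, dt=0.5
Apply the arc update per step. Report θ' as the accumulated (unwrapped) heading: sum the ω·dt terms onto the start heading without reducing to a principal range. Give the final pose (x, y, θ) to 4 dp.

(2.5877, 3.9043, -1.9104)

step 1: θ'=-0.0354 (R=-0.5000) → pose (0.6641, 2.1461, -0.0354)
step 2: θ'=-2.0354 (R=-0.6250) → pose (1.2008, 1.2415, -2.0354)
step 3: θ'=-2.0354 (straight) → pose (2.8810, 4.5940, -2.0354)
step 4: θ'=-1.9104 (R=6.0000) → pose (2.5877, 3.9043, -1.9104)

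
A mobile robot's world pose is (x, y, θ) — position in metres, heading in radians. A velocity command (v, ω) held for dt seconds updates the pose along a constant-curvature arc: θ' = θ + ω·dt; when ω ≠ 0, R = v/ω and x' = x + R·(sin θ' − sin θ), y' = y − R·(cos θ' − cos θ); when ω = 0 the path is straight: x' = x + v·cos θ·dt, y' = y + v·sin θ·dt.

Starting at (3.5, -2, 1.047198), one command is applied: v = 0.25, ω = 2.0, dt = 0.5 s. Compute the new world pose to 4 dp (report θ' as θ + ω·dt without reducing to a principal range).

θ' = 1.0472 + 2.0·0.5 = 2.0472
R = v/ω = 0.25/2.0 = 0.1250
x' = 3.5 + 0.1250·(sin 2.0472 − sin 1.0472) = 3.5028
y' = -2 − 0.1250·(cos 2.0472 − cos 1.0472) = -1.8802

(3.5028, -1.8802, 2.0472)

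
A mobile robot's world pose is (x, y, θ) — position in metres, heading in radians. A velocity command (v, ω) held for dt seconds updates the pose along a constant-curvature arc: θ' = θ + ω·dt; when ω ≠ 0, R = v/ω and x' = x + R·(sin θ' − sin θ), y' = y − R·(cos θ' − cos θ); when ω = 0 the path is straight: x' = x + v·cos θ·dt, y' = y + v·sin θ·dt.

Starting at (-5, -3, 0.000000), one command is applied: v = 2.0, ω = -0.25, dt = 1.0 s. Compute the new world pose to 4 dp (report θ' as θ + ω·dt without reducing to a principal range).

(-3.0208, -3.2487, -0.2500)

θ' = 0.0000 + -0.25·1.0 = -0.2500
R = v/ω = 2.0/-0.25 = -8.0000
x' = -5 + -8.0000·(sin -0.2500 − sin 0.0000) = -3.0208
y' = -3 − -8.0000·(cos -0.2500 − cos 0.0000) = -3.2487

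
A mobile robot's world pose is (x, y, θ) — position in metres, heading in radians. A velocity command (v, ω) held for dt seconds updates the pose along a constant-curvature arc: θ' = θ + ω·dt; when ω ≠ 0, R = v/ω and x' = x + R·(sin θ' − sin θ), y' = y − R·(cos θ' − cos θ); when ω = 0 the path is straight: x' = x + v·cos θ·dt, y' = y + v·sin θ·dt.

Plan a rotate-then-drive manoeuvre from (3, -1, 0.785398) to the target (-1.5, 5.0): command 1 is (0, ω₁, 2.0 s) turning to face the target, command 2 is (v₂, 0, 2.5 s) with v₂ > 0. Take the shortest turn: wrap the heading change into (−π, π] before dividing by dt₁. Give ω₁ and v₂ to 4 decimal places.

ω₁ = 0.7144, v₂ = 3.0000

heading to target = atan2(5−-1, -1.5−3) = 2.2143
Δθ = wrap(2.2143 − 0.7854) = 1.4289; ω₁ = Δθ/dt₁ = 0.7144
distance = √((-1.5−3)² + (5−-1)²) = 7.5000; v₂ = distance/dt₂ = 3.0000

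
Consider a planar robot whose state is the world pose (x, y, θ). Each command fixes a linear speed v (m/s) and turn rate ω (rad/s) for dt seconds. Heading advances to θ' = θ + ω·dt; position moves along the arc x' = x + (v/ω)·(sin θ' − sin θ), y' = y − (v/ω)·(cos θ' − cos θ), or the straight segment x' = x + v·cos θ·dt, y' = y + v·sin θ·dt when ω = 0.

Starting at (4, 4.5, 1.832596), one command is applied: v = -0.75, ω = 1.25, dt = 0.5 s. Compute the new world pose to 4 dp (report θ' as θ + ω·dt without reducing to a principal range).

θ' = 1.8326 + 1.25·0.5 = 2.4576
R = v/ω = -0.75/1.25 = -0.6000
x' = 4 + -0.6000·(sin 2.4576 − sin 1.8326) = 4.2004
y' = 4.5 − -0.6000·(cos 2.4576 − cos 1.8326) = 4.1903

(4.2004, 4.1903, 2.4576)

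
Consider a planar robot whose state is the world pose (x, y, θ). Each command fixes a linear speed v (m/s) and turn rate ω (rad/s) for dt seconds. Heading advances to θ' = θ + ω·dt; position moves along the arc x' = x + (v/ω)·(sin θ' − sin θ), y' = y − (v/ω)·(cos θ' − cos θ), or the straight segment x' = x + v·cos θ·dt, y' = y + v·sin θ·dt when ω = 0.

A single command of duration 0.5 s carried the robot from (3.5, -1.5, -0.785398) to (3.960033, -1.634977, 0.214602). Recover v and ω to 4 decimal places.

Δθ = 0.214602 − -0.785398 = 1.000000
ω = Δθ/dt = 1.000000/0.5 = 2.0000
R = Δx/(sin θ' − sin θ) = 0.5000
v = R·ω = 0.5000·2.0000 = 1.0000

v = 1.0000, ω = 2.0000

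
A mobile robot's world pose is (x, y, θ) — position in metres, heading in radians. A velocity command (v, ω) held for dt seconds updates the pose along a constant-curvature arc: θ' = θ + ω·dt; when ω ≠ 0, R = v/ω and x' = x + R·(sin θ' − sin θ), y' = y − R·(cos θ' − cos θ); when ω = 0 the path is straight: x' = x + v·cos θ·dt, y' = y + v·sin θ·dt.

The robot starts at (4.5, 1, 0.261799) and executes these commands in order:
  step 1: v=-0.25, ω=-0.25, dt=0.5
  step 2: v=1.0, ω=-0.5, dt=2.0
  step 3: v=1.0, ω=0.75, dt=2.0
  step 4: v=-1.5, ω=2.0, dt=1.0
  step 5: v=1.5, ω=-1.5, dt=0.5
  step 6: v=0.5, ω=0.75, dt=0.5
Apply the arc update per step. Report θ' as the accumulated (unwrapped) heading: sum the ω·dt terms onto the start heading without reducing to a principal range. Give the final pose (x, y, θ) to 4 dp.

(7.4727, -0.3886, 2.2618)

step 1: θ'=0.1368 (R=1.0000) → pose (4.3776, 0.9753, 0.1368)
step 2: θ'=-0.8632 (R=-2.0000) → pose (6.1702, 0.2940, -0.8632)
step 3: θ'=0.6368 (R=1.3333) → pose (7.9762, 0.0886, 0.6368)
step 4: θ'=2.6368 (R=-0.7500) → pose (8.0595, -1.1708, 2.6368)
step 5: θ'=1.8868 (R=-1.0000) → pose (7.5926, -0.6063, 1.8868)
step 6: θ'=2.2618 (R=0.6667) → pose (7.4727, -0.3886, 2.2618)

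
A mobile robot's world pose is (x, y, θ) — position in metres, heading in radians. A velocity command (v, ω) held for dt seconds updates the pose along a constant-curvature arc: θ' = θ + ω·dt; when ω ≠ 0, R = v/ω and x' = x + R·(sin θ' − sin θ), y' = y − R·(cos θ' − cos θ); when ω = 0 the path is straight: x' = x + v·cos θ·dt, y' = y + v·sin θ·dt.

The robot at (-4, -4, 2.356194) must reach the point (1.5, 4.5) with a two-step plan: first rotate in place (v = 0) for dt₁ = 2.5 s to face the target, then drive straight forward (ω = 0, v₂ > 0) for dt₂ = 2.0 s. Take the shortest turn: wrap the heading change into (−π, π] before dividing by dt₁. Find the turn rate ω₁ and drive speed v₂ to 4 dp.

ω₁ = -0.5439, v₂ = 5.0621

heading to target = atan2(4.5−-4, 1.5−-4) = 0.9965
Δθ = wrap(0.9965 − 2.3562) = -1.3597; ω₁ = Δθ/dt₁ = -0.5439
distance = √((1.5−-4)² + (4.5−-4)²) = 10.1242; v₂ = distance/dt₂ = 5.0621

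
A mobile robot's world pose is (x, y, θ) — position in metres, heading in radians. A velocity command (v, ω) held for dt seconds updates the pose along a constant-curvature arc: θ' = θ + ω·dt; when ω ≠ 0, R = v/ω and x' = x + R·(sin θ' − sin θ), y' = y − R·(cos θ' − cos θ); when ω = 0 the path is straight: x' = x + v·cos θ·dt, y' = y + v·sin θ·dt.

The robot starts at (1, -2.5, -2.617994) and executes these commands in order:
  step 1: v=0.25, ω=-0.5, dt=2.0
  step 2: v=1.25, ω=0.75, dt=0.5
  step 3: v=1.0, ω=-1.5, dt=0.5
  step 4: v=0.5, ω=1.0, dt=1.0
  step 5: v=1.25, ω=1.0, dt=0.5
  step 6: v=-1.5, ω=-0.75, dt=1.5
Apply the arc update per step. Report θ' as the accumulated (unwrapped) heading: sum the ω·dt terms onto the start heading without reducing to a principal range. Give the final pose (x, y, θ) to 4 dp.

(0.5963, -2.0019, -3.6180)

step 1: θ'=-3.6180 (R=-0.5000) → pose (0.5207, -2.5113, -3.6180)
step 2: θ'=-3.2430 (R=1.6667) → pose (-0.0749, -2.3343, -3.2430)
step 3: θ'=-3.9930 (R=-0.6667) → pose (-0.5089, -2.1103, -3.9930)
step 4: θ'=-2.9930 (R=0.5000) → pose (-0.9590, -1.9453, -2.9930)
step 5: θ'=-2.4930 (R=1.2500) → pose (-1.5290, -2.1854, -2.4930)
step 6: θ'=-3.6180 (R=2.0000) → pose (0.5963, -2.0019, -3.6180)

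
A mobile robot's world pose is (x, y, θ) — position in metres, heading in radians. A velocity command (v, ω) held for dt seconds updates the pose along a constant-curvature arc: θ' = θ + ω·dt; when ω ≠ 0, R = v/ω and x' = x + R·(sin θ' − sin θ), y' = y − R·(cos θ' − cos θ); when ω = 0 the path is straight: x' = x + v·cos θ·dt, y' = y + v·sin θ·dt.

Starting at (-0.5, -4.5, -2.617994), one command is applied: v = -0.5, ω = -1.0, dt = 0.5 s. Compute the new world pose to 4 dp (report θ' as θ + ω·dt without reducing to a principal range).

θ' = -2.6180 + -1.0·0.5 = -3.1180
R = v/ω = -0.5/-1.0 = 0.5000
x' = -0.5 + 0.5000·(sin -3.1180 − sin -2.6180) = -0.2618
y' = -4.5 − 0.5000·(cos -3.1180 − cos -2.6180) = -4.4332

(-0.2618, -4.4332, -3.1180)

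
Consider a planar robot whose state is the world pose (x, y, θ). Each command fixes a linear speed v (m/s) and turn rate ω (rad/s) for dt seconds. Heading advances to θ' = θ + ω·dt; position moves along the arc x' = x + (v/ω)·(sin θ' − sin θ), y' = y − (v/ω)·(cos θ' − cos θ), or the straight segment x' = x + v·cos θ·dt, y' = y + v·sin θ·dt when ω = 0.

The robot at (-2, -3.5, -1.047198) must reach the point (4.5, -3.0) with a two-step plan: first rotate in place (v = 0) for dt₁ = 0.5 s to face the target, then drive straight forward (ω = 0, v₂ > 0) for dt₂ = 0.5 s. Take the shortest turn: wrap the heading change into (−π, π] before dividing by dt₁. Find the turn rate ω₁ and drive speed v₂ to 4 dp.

heading to target = atan2(-3−-3.5, 4.5−-2) = 0.0768
Δθ = wrap(0.0768 − -1.0472) = 1.1240; ω₁ = Δθ/dt₁ = 2.2479
distance = √((4.5−-2)² + (-3−-3.5)²) = 6.5192; v₂ = distance/dt₂ = 13.0384

ω₁ = 2.2479, v₂ = 13.0384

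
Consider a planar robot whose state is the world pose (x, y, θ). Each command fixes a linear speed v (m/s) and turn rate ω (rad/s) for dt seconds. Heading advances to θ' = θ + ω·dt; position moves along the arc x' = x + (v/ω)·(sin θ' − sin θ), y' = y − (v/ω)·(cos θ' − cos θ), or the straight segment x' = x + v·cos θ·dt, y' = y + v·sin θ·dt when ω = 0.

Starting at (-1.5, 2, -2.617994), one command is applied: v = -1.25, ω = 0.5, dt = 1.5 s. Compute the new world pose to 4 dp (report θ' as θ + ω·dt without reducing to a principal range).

θ' = -2.6180 + 0.5·1.5 = -1.8680
R = v/ω = -1.25/0.5 = -2.5000
x' = -1.5 + -2.5000·(sin -1.8680 − sin -2.6180) = -0.3596
y' = 2 − -2.5000·(cos -1.8680 − cos -2.6180) = 3.4330

(-0.3596, 3.4330, -1.8680)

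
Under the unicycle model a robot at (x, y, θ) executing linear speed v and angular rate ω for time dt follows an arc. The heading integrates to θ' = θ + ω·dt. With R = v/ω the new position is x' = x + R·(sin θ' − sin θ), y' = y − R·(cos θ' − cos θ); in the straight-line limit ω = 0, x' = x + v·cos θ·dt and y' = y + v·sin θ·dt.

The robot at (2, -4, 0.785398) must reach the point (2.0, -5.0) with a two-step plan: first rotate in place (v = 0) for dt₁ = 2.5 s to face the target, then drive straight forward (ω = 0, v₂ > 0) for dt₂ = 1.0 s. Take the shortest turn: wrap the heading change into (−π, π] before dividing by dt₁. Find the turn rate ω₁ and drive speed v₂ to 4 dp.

heading to target = atan2(-5−-4, 2−2) = -1.5708
Δθ = wrap(-1.5708 − 0.7854) = -2.3562; ω₁ = Δθ/dt₁ = -0.9425
distance = √((2−2)² + (-5−-4)²) = 1.0000; v₂ = distance/dt₂ = 1.0000

ω₁ = -0.9425, v₂ = 1.0000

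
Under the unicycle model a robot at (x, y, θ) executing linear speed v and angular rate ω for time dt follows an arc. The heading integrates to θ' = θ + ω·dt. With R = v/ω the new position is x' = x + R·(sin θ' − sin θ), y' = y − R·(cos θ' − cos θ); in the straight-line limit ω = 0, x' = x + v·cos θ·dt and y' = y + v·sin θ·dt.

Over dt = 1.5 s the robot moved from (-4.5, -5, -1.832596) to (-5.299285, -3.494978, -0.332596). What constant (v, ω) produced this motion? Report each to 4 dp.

Δθ = -0.332596 − -1.832596 = 1.500000
ω = Δθ/dt = 1.500000/1.5 = 1.0000
R = −Δy/(cos θ' − cos θ) = -1.2500
v = R·ω = -1.2500·1.0000 = -1.2500

v = -1.2500, ω = 1.0000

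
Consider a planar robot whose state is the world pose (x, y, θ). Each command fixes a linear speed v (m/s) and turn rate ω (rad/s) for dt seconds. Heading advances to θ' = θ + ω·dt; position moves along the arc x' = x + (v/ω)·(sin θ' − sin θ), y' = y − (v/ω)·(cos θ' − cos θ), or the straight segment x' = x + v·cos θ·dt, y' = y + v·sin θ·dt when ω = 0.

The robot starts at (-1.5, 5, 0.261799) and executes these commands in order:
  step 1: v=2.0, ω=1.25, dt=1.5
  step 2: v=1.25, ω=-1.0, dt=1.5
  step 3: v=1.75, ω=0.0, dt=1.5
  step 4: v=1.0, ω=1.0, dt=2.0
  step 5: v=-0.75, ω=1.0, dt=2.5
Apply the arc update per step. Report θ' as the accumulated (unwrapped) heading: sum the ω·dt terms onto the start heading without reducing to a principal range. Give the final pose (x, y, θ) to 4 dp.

step 1: θ'=2.1368 (R=1.6000) → pose (-0.5636, 7.4035, 2.1368)
step 2: θ'=0.6368 (R=-1.2500) → pose (-0.2518, 9.0788, 0.6368)
step 3: θ'=0.6368 (straight) → pose (1.8587, 10.6397, 0.6368)
step 4: θ'=2.6368 (R=1.0000) → pose (1.7477, 12.3190, 2.6368)
step 5: θ'=5.1368 (R=-0.7500) → pose (2.7938, 13.2843, 5.1368)

(2.7938, 13.2843, 5.1368)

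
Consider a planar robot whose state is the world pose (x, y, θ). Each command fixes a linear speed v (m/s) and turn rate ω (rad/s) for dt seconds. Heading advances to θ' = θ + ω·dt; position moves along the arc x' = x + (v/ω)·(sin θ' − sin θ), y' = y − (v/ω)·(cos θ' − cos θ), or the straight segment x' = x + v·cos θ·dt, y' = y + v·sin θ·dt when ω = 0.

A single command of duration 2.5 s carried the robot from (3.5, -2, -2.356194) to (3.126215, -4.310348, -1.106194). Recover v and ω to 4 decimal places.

Δθ = -1.106194 − -2.356194 = 1.250000
ω = Δθ/dt = 1.250000/2.5 = 0.5000
R = −Δy/(cos θ' − cos θ) = 2.0000
v = R·ω = 2.0000·0.5000 = 1.0000

v = 1.0000, ω = 0.5000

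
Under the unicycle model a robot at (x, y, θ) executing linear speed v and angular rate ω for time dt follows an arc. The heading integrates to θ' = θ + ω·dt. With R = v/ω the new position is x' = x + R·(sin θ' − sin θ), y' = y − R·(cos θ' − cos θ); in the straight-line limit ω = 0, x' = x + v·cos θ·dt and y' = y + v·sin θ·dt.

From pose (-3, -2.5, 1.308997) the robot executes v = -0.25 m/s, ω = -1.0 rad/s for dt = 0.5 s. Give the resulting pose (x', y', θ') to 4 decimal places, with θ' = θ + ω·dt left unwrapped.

θ' = 1.3090 + -1.0·0.5 = 0.8090
R = v/ω = -0.25/-1.0 = 0.2500
x' = -3 + 0.2500·(sin 0.8090 − sin 1.3090) = -3.0606
y' = -2.5 − 0.2500·(cos 0.8090 − cos 1.3090) = -2.6079

(-3.0606, -2.6079, 0.8090)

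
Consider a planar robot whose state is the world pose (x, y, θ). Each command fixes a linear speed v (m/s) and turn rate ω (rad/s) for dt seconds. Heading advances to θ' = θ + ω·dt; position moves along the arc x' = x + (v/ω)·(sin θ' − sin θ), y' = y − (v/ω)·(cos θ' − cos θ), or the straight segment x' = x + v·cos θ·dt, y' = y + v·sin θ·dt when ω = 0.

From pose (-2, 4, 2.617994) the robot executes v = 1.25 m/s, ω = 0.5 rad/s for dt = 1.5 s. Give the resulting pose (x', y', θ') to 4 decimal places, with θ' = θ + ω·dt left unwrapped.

(-3.8112, 4.2711, 3.3680)

θ' = 2.6180 + 0.5·1.5 = 3.3680
R = v/ω = 1.25/0.5 = 2.5000
x' = -2 + 2.5000·(sin 3.3680 − sin 2.6180) = -3.8112
y' = 4 − 2.5000·(cos 3.3680 − cos 2.6180) = 4.2711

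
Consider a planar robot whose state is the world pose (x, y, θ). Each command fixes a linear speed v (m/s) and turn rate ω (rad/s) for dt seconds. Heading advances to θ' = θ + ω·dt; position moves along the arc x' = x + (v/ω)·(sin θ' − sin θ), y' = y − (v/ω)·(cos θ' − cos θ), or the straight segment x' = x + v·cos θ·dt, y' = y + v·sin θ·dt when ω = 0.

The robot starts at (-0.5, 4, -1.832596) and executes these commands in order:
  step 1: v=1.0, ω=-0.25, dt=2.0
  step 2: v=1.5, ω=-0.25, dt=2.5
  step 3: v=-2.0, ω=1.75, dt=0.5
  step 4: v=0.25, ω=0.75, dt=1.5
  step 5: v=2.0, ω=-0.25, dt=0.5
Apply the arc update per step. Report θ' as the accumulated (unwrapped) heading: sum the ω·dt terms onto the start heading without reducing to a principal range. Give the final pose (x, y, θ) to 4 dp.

(-3.3849, -0.1258, -1.0826)

step 1: θ'=-2.3326 (R=-4.0000) → pose (-1.4693, 2.2744, -2.3326)
step 2: θ'=-2.9576 (R=-6.0000) → pose (-4.7131, 0.5170, -2.9576)
step 3: θ'=-2.0826 (R=-1.1429) → pose (-3.9258, 1.0809, -2.0826)
step 4: θ'=-0.9576 (R=0.3333) → pose (-3.9078, 0.7258, -0.9576)
step 5: θ'=-1.0826 (R=-8.0000) → pose (-3.3849, -0.1258, -1.0826)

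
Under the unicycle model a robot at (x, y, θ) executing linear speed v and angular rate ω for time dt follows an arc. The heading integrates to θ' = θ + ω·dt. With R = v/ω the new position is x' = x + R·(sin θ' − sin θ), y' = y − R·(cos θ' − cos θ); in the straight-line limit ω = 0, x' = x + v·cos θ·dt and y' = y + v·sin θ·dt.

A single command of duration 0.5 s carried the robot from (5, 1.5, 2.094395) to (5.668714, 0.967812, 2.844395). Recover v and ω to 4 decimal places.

v = -1.7500, ω = 1.5000

Δθ = 2.844395 − 2.094395 = 0.750000
ω = Δθ/dt = 0.750000/0.5 = 1.5000
R = Δx/(sin θ' − sin θ) = -1.1667
v = R·ω = -1.1667·1.5000 = -1.7500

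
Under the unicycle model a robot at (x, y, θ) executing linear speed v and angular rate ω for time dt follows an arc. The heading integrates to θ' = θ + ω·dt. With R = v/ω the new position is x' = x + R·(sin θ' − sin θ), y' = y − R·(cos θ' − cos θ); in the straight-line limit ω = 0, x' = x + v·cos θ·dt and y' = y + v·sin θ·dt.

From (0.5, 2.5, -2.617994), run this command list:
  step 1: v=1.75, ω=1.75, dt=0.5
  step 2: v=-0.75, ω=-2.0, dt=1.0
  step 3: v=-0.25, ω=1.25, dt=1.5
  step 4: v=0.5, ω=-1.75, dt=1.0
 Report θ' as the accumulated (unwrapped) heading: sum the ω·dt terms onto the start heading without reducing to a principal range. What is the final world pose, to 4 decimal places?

(0.4966, 1.9864, -3.6180)

step 1: θ'=-1.7430 (R=1.0000) → pose (0.0148, 1.8053, -1.7430)
step 2: θ'=-3.7430 (R=0.3750) → pose (0.5964, 2.0503, -3.7430)
step 3: θ'=-1.8680 (R=-0.2000) → pose (0.9008, 2.1566, -1.8680)
step 4: θ'=-3.6180 (R=-0.2857) → pose (0.4966, 1.9864, -3.6180)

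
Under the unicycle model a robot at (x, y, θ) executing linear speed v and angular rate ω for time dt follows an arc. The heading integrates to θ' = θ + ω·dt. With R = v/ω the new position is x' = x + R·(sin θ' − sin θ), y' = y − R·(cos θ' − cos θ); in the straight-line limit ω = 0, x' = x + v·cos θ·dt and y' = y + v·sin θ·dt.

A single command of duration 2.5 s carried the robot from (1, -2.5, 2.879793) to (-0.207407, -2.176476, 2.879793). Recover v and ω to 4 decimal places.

Δθ = 2.879793 − 2.879793 = 0.000000
ω = Δθ/dt = 0.000000/2.5 = 0.0000
ω = 0 → v = (Δx·cos θ + Δy·sin θ)/dt = 0.5000

v = 0.5000, ω = 0.0000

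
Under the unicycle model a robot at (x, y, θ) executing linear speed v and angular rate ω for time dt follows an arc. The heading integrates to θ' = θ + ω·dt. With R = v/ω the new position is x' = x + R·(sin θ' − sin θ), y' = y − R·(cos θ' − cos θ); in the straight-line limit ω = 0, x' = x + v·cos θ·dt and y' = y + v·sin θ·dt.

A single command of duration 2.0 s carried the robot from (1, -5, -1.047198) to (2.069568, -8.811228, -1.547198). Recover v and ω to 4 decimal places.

Δθ = -1.547198 − -1.047198 = -0.500000
ω = Δθ/dt = -0.500000/2.0 = -0.2500
R = −Δy/(cos θ' − cos θ) = -8.0000
v = R·ω = -8.0000·-0.2500 = 2.0000

v = 2.0000, ω = -0.2500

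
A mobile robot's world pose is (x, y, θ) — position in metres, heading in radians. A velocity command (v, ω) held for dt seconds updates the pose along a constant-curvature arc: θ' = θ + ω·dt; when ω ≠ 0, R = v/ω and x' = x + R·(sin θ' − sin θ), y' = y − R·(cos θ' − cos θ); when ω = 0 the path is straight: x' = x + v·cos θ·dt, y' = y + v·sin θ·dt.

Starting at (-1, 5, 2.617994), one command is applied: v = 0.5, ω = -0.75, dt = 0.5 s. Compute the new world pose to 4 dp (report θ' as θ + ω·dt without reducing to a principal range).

θ' = 2.6180 + -0.75·0.5 = 2.2430
R = v/ω = 0.5/-0.75 = -0.6667
x' = -1 + -0.6667·(sin 2.2430 − sin 2.6180) = -1.1883
y' = 5 − -0.6667·(cos 2.2430 − cos 2.6180) = 5.1622

(-1.1883, 5.1622, 2.2430)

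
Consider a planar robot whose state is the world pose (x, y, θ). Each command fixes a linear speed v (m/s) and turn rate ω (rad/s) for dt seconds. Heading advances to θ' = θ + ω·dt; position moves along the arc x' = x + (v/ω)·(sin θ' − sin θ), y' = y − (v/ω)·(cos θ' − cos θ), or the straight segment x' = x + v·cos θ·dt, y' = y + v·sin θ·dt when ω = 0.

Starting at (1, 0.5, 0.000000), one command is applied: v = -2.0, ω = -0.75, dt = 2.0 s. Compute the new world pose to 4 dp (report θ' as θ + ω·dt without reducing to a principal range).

(-1.6600, 2.9780, -1.5000)

θ' = 0.0000 + -0.75·2.0 = -1.5000
R = v/ω = -2.0/-0.75 = 2.6667
x' = 1 + 2.6667·(sin -1.5000 − sin 0.0000) = -1.6600
y' = 0.5 − 2.6667·(cos -1.5000 − cos 0.0000) = 2.9780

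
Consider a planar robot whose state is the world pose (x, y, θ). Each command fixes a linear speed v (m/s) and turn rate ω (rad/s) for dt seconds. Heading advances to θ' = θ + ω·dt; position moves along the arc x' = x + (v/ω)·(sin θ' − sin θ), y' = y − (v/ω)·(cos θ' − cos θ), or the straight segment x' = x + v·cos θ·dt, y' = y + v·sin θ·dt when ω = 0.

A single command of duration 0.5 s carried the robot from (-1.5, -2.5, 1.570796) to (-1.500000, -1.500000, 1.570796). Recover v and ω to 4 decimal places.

Δθ = 1.570796 − 1.570796 = 0.000000
ω = Δθ/dt = 0.000000/0.5 = 0.0000
ω = 0 → v = (Δx·cos θ + Δy·sin θ)/dt = 2.0000

v = 2.0000, ω = 0.0000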